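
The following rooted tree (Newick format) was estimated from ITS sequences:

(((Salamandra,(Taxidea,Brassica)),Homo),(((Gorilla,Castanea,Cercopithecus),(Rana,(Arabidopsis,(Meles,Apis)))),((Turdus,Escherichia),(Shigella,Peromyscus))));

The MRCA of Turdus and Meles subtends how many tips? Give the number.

11

The MRCA of Turdus and Meles is the node subtending (((Gorilla,Castanea,Cercopithecus),(Rana,(Arabidopsis,(Meles,Apis)))),((Turdus,Escherichia),(Shigella,Peromyscus))).
That clade contains 11 terminal taxa: Apis, Arabidopsis, Castanea, Cercopithecus, Escherichia, Gorilla, Meles, Peromyscus, Rana, Shigella, Turdus.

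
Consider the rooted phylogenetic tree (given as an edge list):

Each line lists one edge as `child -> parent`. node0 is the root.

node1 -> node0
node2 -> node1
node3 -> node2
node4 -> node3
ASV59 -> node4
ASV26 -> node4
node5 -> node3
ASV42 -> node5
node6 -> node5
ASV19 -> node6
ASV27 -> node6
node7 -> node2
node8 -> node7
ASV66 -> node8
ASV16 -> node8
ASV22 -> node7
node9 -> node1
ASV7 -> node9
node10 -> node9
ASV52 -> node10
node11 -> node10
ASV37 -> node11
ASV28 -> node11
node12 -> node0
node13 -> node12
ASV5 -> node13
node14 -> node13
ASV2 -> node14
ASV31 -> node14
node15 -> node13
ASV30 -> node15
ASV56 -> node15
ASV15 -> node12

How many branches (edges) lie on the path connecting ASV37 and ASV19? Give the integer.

The MRCA of ASV37 and ASV19 is the node subtending ((((ASV59,ASV26),(ASV42,(ASV19,ASV27))),((ASV66,ASV16),ASV22)),(ASV7,(ASV52,(ASV37,ASV28)))).
From ASV37 up to that node: 4 branches. From ASV19 up to the same node: 5 branches. Total: 4 + 5 = 9.

9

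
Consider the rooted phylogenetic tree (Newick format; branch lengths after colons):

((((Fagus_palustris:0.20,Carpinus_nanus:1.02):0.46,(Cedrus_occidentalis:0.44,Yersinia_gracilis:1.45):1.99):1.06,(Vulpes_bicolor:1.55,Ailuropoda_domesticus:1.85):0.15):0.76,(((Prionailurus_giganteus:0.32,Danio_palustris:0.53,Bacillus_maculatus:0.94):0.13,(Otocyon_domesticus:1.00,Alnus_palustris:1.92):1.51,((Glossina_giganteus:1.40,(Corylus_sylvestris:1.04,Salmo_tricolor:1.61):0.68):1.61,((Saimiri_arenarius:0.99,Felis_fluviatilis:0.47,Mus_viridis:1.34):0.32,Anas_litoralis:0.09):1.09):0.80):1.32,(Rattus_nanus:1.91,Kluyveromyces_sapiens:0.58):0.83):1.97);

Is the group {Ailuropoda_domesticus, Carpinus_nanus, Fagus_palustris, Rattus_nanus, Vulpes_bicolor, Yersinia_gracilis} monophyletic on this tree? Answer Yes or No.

No

The MRCA of the listed taxa is the root, so the smallest clade containing them is the whole tree.
That clade also contains Alnus_palustris, Anas_litoralis, Bacillus_maculatus, Cedrus_occidentalis, Corylus_sylvestris, Danio_palustris, Felis_fluviatilis, Glossina_giganteus, Kluyveromyces_sapiens, Mus_viridis, Otocyon_domesticus, Prionailurus_giganteus, Saimiri_arenarius, Salmo_tricolor, which are not in the proposed group, so the group is not monophyletic.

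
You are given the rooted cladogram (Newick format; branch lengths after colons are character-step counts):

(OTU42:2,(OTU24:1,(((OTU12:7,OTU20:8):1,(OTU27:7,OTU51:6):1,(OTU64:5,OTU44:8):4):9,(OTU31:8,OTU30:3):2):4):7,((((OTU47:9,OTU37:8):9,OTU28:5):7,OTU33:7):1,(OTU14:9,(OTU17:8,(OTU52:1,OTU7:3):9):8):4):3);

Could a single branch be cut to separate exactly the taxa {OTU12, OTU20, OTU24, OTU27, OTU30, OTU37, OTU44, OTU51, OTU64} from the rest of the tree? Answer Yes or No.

No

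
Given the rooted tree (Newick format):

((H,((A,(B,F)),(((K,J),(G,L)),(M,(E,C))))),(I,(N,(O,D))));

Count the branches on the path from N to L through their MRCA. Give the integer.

9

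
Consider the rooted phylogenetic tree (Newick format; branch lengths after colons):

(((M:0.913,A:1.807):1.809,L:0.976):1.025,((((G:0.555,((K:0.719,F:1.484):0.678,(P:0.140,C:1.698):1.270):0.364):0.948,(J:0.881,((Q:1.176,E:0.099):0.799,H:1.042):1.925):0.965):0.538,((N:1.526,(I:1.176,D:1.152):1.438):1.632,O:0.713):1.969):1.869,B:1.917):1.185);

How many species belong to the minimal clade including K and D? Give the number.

The MRCA of K and D is the node subtending (((G,((K,F),(P,C))),(J,((Q,E),H))),((N,(I,D)),O)).
That clade contains 13 terminal taxa: C, D, E, F, G, H, I, J, K, N, O, P, Q.

13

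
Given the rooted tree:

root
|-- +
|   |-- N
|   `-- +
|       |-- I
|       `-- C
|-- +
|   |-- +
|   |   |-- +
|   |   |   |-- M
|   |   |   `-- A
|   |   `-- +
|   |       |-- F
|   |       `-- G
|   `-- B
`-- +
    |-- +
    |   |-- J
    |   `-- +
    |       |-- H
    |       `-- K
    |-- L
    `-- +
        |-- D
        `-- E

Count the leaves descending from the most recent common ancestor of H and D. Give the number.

6

The MRCA of H and D is the node subtending ((J,(H,K)),L,(D,E)).
That clade contains 6 terminal taxa: D, E, H, J, K, L.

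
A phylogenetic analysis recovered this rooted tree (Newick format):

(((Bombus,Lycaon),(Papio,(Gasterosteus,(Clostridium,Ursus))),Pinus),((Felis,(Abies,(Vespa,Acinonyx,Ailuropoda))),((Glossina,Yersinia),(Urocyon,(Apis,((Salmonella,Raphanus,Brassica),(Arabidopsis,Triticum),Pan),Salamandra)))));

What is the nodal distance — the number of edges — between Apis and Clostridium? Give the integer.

The MRCA of Apis and Clostridium is the root of the tree.
From Apis up to that node: 5 branches. From Clostridium up to the same node: 5 branches. Total: 5 + 5 = 10.

10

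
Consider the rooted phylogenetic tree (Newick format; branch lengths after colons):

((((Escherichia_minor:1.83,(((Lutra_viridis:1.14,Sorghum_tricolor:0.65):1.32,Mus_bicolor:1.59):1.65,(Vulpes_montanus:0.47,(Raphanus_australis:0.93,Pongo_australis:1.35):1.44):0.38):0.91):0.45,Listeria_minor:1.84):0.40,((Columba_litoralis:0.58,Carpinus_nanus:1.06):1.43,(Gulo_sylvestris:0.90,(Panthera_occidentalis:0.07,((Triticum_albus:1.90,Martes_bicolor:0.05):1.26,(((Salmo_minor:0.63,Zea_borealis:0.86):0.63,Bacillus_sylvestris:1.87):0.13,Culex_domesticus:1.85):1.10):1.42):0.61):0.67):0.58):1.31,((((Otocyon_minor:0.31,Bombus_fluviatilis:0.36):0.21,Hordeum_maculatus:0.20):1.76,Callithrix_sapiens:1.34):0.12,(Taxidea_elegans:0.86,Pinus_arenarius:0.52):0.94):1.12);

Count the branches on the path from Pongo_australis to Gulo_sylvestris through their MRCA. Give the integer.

9

The MRCA of Pongo_australis and Gulo_sylvestris is the node subtending (((Escherichia_minor,(((Lutra_viridis,Sorghum_tricolor),Mus_bicolor),(Vulpes_montanus,(Raphanus_australis,Pongo_australis)))),Listeria_minor),((Columba_litoralis,Carpinus_nanus),(Gulo_sylvestris,(Panthera_occidentalis,((Triticum_albus,Martes_bicolor),(((Salmo_minor,Zea_borealis),Bacillus_sylvestris),Culex_domesticus)))))).
From Pongo_australis up to that node: 6 branches. From Gulo_sylvestris up to the same node: 3 branches. Total: 6 + 3 = 9.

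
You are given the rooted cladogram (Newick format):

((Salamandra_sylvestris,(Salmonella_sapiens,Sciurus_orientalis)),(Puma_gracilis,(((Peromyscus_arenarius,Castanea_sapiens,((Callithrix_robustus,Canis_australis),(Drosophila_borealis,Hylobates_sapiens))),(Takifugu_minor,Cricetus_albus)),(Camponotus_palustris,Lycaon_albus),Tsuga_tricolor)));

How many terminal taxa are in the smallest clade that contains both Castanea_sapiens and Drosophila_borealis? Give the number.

The MRCA of Castanea_sapiens and Drosophila_borealis is the node subtending (Peromyscus_arenarius,Castanea_sapiens,((Callithrix_robustus,Canis_australis),(Drosophila_borealis,Hylobates_sapiens))).
That clade contains 6 terminal taxa: Callithrix_robustus, Canis_australis, Castanea_sapiens, Drosophila_borealis, Hylobates_sapiens, Peromyscus_arenarius.

6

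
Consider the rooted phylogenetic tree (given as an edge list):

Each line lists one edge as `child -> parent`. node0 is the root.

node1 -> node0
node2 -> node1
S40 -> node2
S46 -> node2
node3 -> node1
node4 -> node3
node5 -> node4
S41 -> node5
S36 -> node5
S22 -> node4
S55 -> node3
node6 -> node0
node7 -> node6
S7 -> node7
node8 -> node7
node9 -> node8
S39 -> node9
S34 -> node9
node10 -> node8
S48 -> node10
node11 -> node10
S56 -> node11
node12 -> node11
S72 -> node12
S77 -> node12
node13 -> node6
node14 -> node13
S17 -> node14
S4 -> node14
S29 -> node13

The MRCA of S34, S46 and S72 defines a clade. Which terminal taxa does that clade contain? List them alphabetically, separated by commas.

Tracing S34: it sits inside (S39,S34).
Tracing S46: it sits inside (S40,S46).
Tracing S72: it sits inside (S72,S77).
The smallest clade enclosing all 3 is the whole tree (their MRCA is the root), so the answer is all 16 tips in alphabetical order.

S17, S22, S29, S34, S36, S39, S4, S40, S41, S46, S48, S55, S56, S7, S72, S77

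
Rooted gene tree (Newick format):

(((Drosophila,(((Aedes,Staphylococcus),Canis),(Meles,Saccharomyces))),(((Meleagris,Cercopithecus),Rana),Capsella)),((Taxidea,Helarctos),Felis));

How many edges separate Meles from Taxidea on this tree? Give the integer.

8

The MRCA of Meles and Taxidea is the root of the tree.
From Meles up to that node: 5 branches. From Taxidea up to the same node: 3 branches. Total: 5 + 3 = 8.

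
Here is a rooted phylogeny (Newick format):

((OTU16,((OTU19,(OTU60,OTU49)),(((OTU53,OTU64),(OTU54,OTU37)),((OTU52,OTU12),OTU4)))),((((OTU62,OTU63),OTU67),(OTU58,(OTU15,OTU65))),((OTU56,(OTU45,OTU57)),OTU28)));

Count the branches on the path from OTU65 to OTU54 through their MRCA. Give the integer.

11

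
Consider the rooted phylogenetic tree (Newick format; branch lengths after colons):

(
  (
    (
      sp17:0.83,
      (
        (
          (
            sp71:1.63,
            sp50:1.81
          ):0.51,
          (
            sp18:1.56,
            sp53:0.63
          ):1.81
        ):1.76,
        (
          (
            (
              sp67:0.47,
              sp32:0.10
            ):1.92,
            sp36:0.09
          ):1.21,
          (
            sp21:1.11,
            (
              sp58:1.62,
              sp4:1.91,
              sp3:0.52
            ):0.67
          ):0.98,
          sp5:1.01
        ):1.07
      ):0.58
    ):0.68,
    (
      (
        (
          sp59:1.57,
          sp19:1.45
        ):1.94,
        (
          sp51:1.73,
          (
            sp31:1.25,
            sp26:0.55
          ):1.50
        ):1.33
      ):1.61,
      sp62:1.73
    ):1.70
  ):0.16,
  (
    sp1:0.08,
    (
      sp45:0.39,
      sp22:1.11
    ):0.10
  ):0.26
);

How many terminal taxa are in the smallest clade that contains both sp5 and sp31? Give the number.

The MRCA of sp5 and sp31 is the node subtending ((sp17,(((sp71,sp50),(sp18,sp53)),(((sp67,sp32),sp36),(sp21,(sp58,sp4,sp3)),sp5))),(((sp59,sp19),(sp51,(sp31,sp26))),sp62)).
That clade contains 19 terminal taxa: sp17, sp18, sp19, sp21, sp26, sp3, sp31, sp32, sp36, sp4, sp5, sp50, sp51, sp53, sp58, sp59, sp62, sp67, sp71.

19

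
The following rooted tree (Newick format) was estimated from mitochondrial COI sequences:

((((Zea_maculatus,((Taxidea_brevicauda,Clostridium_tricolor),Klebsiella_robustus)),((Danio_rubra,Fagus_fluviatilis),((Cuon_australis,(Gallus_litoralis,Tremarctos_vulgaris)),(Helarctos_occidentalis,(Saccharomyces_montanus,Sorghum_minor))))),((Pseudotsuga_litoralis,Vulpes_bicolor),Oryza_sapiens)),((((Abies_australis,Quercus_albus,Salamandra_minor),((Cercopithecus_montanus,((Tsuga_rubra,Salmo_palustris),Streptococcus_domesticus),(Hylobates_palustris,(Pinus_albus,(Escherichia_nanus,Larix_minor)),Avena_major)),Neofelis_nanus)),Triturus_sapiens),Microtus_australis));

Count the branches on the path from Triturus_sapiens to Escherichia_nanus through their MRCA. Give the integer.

8

The MRCA of Triturus_sapiens and Escherichia_nanus is the node subtending (((Abies_australis,Quercus_albus,Salamandra_minor),((Cercopithecus_montanus,((Tsuga_rubra,Salmo_palustris),Streptococcus_domesticus),(Hylobates_palustris,(Pinus_albus,(Escherichia_nanus,Larix_minor)),Avena_major)),Neofelis_nanus)),Triturus_sapiens).
From Triturus_sapiens up to that node: 1 branch. From Escherichia_nanus up to the same node: 7 branches. Total: 1 + 7 = 8.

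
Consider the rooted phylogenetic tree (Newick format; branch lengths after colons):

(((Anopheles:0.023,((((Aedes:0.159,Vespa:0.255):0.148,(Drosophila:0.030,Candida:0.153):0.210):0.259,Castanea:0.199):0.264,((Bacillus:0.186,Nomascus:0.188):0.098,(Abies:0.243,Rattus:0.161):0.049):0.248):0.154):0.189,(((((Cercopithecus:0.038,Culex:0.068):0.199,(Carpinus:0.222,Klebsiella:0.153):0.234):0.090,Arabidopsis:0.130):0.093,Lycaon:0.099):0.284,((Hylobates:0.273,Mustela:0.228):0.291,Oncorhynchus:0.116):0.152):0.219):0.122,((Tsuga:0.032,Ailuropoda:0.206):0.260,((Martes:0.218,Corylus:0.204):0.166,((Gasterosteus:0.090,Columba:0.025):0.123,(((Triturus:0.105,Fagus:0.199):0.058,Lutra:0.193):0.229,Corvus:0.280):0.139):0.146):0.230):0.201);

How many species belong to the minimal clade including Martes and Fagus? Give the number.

8

The MRCA of Martes and Fagus is the node subtending ((Martes,Corylus),((Gasterosteus,Columba),(((Triturus,Fagus),Lutra),Corvus))).
That clade contains 8 terminal taxa: Columba, Corvus, Corylus, Fagus, Gasterosteus, Lutra, Martes, Triturus.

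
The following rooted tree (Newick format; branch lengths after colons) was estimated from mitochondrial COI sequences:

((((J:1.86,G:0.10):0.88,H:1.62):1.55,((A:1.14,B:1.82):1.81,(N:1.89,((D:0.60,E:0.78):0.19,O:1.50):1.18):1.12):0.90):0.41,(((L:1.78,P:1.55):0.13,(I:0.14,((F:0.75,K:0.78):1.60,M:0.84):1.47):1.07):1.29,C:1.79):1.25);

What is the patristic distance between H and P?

7.80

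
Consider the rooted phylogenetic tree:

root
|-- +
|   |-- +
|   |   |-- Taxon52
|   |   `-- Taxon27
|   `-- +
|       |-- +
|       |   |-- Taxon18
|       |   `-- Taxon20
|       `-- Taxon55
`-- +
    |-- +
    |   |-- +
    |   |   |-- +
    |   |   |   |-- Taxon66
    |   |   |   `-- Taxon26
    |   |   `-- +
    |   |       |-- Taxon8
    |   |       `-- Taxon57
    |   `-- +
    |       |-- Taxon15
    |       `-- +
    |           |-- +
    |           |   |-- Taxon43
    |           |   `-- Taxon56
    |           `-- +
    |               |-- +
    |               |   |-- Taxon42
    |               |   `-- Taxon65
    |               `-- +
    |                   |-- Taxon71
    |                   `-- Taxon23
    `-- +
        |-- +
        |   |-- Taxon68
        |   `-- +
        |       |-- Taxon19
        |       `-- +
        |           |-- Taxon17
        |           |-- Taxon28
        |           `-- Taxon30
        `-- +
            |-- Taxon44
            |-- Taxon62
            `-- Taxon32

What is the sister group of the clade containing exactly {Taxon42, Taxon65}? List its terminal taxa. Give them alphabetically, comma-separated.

Taxon23, Taxon71

The clade containing exactly {Taxon42, Taxon65} attaches to the tree at the node subtending ((Taxon42,Taxon65),(Taxon71,Taxon23)).
The other lineage descending from that same node — the sister group — is (Taxon71,Taxon23); its 2 tips in alphabetical order are the answer.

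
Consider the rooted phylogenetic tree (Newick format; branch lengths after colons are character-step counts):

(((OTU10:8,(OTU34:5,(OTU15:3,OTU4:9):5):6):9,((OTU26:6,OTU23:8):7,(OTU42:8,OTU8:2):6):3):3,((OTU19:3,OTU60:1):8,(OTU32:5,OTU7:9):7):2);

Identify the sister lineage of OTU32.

OTU7

OTU32 attaches to the tree at the node subtending (OTU32,OTU7).
The other lineage descending from that same node — the sister group — is the single tip OTU7.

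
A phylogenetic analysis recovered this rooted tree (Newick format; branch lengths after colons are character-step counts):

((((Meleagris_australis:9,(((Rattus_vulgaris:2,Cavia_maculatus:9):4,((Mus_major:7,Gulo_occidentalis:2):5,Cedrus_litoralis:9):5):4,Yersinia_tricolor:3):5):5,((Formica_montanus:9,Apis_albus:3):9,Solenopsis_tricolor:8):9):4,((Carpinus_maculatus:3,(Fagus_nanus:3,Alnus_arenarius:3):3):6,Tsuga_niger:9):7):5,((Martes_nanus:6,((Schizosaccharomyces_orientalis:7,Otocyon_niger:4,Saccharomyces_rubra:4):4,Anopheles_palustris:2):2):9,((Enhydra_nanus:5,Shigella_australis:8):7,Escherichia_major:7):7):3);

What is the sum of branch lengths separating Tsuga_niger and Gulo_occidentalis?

The path runs Tsuga_niger → … → MRCA → … → Gulo_occidentalis; the MRCA is the node subtending (((Meleagris_australis,(((Rattus_vulgaris,Cavia_maculatus),((Mus_major,Gulo_occidentalis),Cedrus_litoralis)),Yersinia_tricolor)),((Formica_montanus,Apis_albus),Solenopsis_tricolor)),((Carpinus_maculatus,(Fagus_nanus,Alnus_arenarius)),Tsuga_niger)).
Branch lengths along that path: 9 + 7 + 4 + 5 + 5 + 4 + 5 + 5 + 2 = 46.

46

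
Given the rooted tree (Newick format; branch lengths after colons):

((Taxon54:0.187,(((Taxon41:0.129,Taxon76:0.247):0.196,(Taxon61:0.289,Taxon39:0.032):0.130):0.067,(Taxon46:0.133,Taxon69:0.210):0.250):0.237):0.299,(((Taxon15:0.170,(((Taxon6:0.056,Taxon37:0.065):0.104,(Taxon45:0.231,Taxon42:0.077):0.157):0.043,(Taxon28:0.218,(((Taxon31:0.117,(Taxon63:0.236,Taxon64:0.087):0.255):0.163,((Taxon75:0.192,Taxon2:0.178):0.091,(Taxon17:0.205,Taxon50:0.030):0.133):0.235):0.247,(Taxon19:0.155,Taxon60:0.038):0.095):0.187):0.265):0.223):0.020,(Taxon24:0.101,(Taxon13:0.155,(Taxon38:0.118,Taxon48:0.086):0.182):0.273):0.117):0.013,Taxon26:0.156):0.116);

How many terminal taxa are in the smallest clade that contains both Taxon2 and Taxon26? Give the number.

The MRCA of Taxon2 and Taxon26 is the node subtending (((Taxon15,(((Taxon6,Taxon37),(Taxon45,Taxon42)),(Taxon28,(((Taxon31,(Taxon63,Taxon64)),((Taxon75,Taxon2),(Taxon17,Taxon50))),(Taxon19,Taxon60))))),(Taxon24,(Taxon13,(Taxon38,Taxon48)))),Taxon26).
That clade contains 20 terminal taxa: Taxon13, Taxon15, Taxon17, Taxon19, Taxon2, Taxon24, Taxon26, Taxon28, Taxon31, Taxon37, Taxon38, Taxon42, Taxon45, Taxon48, Taxon50, Taxon6, Taxon60, Taxon63, Taxon64, Taxon75.

20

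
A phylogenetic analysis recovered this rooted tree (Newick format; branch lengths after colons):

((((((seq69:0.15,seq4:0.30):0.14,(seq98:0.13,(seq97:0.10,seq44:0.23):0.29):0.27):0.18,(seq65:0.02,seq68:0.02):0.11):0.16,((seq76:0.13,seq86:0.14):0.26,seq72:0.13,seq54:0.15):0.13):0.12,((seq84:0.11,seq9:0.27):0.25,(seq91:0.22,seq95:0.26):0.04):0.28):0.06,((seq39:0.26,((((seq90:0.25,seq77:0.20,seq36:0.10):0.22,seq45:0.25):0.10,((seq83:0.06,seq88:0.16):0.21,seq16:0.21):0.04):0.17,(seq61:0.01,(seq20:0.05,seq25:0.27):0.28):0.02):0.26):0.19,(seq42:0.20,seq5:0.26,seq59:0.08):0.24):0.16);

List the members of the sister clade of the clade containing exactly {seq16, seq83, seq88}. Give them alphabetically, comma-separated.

seq36, seq45, seq77, seq90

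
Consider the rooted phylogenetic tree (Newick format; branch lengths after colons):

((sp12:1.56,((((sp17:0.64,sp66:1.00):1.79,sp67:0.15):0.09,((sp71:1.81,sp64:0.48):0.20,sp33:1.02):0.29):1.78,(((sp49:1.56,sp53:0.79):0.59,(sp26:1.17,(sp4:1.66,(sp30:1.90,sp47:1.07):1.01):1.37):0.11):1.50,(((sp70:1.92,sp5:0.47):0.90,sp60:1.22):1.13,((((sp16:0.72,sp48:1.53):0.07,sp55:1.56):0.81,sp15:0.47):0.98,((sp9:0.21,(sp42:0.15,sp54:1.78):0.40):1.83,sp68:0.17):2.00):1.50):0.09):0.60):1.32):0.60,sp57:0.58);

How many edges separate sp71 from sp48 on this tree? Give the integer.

The MRCA of sp71 and sp48 is the node subtending ((((sp17,sp66),sp67),((sp71,sp64),sp33)),(((sp49,sp53),(sp26,(sp4,(sp30,sp47)))),(((sp70,sp5),sp60),((((sp16,sp48),sp55),sp15),((sp9,(sp42,sp54)),sp68))))).
From sp71 up to that node: 4 branches. From sp48 up to the same node: 7 branches. Total: 4 + 7 = 11.

11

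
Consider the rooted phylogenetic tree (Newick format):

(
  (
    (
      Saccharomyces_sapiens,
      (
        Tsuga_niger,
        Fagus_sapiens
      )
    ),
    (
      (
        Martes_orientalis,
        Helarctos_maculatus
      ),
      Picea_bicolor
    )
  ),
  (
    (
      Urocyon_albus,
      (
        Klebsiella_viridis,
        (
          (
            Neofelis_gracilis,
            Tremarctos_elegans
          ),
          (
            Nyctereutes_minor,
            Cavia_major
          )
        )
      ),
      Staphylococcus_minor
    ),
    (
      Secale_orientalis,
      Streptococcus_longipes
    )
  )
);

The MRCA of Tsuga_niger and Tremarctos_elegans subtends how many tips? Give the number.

The MRCA of Tsuga_niger and Tremarctos_elegans is the root, so the clade is the entire tree.
That clade contains 15 terminal taxa: Cavia_major, Fagus_sapiens, Helarctos_maculatus, Klebsiella_viridis, Martes_orientalis, Neofelis_gracilis, Nyctereutes_minor, Picea_bicolor, Saccharomyces_sapiens, Secale_orientalis, Staphylococcus_minor, Streptococcus_longipes, Tremarctos_elegans, Tsuga_niger, Urocyon_albus.

15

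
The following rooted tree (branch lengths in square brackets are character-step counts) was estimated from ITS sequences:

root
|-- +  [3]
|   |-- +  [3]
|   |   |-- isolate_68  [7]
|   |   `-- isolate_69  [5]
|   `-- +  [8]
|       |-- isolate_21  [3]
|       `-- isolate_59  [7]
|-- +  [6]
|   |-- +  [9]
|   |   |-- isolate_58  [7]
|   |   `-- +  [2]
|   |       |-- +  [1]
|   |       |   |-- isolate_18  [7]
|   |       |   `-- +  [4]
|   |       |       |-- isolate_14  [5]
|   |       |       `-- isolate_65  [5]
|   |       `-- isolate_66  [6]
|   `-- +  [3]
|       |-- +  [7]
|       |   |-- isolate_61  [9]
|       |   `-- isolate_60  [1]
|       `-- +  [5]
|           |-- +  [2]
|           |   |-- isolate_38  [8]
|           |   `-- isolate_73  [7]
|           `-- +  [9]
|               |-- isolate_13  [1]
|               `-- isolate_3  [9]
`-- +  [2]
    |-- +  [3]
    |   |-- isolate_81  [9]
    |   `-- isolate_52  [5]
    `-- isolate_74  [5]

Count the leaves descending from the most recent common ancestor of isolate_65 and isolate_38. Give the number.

The MRCA of isolate_65 and isolate_38 is the node subtending ((isolate_58,((isolate_18,(isolate_14,isolate_65)),isolate_66)),((isolate_61,isolate_60),((isolate_38,isolate_73),(isolate_13,isolate_3)))).
That clade contains 11 terminal taxa: isolate_13, isolate_14, isolate_18, isolate_3, isolate_38, isolate_58, isolate_60, isolate_61, isolate_65, isolate_66, isolate_73.

11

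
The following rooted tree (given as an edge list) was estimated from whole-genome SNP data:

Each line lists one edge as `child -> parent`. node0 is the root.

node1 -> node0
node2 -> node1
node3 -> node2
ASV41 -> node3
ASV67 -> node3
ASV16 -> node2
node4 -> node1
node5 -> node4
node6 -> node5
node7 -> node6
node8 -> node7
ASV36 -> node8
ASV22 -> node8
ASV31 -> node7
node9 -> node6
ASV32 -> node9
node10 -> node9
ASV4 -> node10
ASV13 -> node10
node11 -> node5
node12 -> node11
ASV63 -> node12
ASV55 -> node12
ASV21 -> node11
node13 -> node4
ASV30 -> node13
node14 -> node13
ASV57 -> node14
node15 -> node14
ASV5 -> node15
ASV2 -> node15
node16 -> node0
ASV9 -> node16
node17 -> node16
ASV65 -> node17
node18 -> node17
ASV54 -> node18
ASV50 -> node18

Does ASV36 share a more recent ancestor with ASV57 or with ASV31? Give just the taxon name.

ASV31

The MRCA of ASV36 and ASV31 subtends ((ASV36,ASV22),ASV31) (3 taxa).
The MRCA of ASV36 and ASV57 subtends (((((ASV36,ASV22),ASV31),(ASV32,(ASV4,ASV13))),((ASV63,ASV55),ASV21)),(ASV30,(ASV57,(ASV5,ASV2)))) (13 taxa).
The first is nested inside the second, so ASV36 shares a more recent common ancestor with ASV31.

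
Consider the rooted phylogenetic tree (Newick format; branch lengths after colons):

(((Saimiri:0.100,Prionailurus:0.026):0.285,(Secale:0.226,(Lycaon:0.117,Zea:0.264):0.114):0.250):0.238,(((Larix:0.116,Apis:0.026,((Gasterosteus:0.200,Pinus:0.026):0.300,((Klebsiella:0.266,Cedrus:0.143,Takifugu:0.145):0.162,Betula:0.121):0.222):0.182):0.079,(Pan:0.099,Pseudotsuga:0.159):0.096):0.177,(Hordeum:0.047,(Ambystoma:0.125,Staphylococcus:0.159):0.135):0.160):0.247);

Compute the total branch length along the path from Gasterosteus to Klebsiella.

The path runs Gasterosteus → … → MRCA → … → Klebsiella; the MRCA is the node subtending ((Gasterosteus,Pinus),((Klebsiella,Cedrus,Takifugu),Betula)).
Branch lengths along that path: 0.200 + 0.300 + 0.222 + 0.162 + 0.266 = 1.150.

1.150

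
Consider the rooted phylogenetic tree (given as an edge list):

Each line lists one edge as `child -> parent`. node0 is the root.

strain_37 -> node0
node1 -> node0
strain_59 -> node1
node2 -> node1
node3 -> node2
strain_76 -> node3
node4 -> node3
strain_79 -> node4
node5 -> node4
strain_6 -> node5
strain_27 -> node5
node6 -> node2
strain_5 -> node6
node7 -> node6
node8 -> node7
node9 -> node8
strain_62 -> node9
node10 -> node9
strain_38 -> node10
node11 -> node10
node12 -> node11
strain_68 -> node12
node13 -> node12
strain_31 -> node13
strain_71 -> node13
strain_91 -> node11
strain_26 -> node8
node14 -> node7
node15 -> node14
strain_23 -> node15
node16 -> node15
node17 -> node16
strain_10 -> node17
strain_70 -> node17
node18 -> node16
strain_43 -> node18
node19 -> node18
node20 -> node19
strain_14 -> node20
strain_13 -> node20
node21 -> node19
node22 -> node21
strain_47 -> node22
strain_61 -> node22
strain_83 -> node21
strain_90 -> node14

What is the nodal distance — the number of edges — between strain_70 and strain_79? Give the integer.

10

The MRCA of strain_70 and strain_79 is the node subtending ((strain_76,(strain_79,(strain_6,strain_27))),(strain_5,(((strain_62,(strain_38,((strain_68,(strain_31,strain_71)),strain_91))),strain_26),((strain_23,((strain_10,strain_70),(strain_43,((strain_14,strain_13),((strain_47,strain_61),strain_83))))),strain_90)))).
From strain_70 up to that node: 7 branches. From strain_79 up to the same node: 3 branches. Total: 7 + 3 = 10.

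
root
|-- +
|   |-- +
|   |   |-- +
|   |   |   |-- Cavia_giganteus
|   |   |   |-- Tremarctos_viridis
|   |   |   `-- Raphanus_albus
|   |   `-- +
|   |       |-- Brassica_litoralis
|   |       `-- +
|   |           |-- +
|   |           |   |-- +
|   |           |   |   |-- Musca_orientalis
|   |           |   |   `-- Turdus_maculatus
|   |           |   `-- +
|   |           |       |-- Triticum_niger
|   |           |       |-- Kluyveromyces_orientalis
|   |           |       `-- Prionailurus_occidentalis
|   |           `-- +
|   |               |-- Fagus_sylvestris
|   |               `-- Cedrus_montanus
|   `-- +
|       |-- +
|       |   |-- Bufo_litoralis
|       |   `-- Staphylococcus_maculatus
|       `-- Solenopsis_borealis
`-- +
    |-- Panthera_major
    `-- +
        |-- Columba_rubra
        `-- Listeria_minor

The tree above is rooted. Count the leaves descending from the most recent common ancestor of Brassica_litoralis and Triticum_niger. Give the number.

8

The MRCA of Brassica_litoralis and Triticum_niger is the node subtending (Brassica_litoralis,(((Musca_orientalis,Turdus_maculatus),(Triticum_niger,Kluyveromyces_orientalis,Prionailurus_occidentalis)),(Fagus_sylvestris,Cedrus_montanus))).
That clade contains 8 terminal taxa: Brassica_litoralis, Cedrus_montanus, Fagus_sylvestris, Kluyveromyces_orientalis, Musca_orientalis, Prionailurus_occidentalis, Triticum_niger, Turdus_maculatus.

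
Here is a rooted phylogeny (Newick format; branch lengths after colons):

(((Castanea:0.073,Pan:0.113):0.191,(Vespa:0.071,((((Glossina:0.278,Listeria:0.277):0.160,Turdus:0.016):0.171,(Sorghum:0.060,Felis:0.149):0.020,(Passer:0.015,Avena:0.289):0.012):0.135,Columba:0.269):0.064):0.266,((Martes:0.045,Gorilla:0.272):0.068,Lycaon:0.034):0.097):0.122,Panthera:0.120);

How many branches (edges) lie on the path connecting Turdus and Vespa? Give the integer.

5

The MRCA of Turdus and Vespa is the node subtending (Vespa,((((Glossina,Listeria),Turdus),(Sorghum,Felis),(Passer,Avena)),Columba)).
From Turdus up to that node: 4 branches. From Vespa up to the same node: 1 branch. Total: 4 + 1 = 5.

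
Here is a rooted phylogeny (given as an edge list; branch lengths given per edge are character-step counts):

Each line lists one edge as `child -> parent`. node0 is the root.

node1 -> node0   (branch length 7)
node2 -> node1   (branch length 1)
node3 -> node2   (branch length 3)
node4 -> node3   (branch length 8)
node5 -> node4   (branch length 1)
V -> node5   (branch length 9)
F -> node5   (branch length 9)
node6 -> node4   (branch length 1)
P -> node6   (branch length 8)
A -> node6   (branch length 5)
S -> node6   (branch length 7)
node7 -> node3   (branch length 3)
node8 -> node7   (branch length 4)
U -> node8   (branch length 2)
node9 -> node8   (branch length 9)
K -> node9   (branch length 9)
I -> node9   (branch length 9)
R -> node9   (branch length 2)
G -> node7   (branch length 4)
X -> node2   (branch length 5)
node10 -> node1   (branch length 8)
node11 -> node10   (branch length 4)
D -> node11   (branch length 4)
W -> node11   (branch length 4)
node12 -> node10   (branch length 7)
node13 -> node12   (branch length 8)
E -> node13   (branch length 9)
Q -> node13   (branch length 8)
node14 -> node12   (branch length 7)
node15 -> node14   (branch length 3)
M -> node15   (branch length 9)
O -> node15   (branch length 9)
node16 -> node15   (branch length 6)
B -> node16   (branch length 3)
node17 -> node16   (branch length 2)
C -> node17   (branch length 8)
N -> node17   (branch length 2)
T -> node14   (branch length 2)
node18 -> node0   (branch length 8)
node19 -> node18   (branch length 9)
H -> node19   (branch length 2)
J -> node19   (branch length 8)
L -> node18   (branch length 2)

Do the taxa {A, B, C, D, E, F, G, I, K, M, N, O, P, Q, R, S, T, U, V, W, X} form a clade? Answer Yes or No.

Yes

The most recent common ancestor of these taxa subtends (((((V,F),(P,A,S)),((U,(K,I,R)),G)),X),((D,W),((E,Q),((M,O,(B,(C,N))),T)))).
That clade has exactly 21 tips — every listed taxon and nothing else — so the group is monophyletic.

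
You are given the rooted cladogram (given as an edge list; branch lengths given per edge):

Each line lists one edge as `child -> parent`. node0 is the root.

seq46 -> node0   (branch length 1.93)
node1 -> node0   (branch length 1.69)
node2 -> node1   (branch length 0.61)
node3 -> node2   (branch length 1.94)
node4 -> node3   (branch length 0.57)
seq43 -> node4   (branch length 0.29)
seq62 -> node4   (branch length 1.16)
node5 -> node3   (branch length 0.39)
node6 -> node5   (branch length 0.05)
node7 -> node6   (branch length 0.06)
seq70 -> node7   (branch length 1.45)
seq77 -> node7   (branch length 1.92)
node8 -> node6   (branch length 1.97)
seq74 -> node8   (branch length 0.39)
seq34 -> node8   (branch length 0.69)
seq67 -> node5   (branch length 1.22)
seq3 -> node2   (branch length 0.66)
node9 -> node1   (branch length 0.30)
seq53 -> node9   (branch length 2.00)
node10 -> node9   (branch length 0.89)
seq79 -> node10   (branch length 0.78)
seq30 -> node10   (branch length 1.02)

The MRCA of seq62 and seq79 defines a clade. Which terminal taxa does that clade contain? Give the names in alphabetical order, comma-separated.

Tracing seq62: it sits inside (seq43,seq62).
Tracing seq79: it sits inside (seq79,seq30).
The smallest clade enclosing both is ((((seq43,seq62),(((seq70,seq77),(seq74,seq34)),seq67)),seq3),(seq53,(seq79,seq30))); the answer is its 11 terminal taxa in alphabetical order.

seq3, seq30, seq34, seq43, seq53, seq62, seq67, seq70, seq74, seq77, seq79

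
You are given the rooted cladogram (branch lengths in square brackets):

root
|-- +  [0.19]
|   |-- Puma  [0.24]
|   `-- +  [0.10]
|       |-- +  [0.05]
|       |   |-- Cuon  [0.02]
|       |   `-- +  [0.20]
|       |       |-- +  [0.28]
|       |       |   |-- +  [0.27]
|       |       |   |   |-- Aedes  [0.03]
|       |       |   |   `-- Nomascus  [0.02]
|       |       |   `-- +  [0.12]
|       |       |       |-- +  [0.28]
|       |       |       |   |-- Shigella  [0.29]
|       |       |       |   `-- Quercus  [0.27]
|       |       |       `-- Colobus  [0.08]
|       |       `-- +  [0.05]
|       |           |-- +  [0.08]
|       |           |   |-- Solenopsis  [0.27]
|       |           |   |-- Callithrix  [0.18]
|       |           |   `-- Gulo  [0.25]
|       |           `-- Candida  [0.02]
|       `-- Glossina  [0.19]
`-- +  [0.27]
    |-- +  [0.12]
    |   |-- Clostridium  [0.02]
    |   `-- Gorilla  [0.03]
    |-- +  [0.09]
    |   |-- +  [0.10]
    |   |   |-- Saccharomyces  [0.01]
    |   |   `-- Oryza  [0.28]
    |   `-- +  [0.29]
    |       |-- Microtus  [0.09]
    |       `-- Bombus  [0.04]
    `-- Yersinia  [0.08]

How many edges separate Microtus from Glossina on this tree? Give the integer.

7

The MRCA of Microtus and Glossina is the root of the tree.
From Microtus up to that node: 4 branches. From Glossina up to the same node: 3 branches. Total: 4 + 3 = 7.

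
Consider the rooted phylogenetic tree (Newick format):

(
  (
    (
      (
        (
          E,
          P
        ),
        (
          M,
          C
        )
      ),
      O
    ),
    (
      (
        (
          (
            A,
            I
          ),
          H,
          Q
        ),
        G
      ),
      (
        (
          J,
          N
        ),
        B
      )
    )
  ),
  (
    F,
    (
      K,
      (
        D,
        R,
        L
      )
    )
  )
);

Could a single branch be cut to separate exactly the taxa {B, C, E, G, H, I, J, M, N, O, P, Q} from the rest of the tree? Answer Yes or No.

No

The MRCA of the listed taxa subtends ((((E,P),(M,C)),O),((((A,I),H,Q),G),((J,N),B))).
That clade also contains A, which is not in the proposed group, so the group is not monophyletic.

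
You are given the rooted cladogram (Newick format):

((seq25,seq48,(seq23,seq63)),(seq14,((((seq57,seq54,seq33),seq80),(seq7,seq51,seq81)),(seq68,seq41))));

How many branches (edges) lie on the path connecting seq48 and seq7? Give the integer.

7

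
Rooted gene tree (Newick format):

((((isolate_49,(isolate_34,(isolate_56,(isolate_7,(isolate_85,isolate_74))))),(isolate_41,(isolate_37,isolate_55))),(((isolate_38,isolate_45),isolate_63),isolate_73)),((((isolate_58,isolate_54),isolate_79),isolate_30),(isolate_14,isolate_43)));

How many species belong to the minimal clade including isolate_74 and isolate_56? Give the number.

The MRCA of isolate_74 and isolate_56 is the node subtending (isolate_56,(isolate_7,(isolate_85,isolate_74))).
That clade contains 4 terminal taxa: isolate_56, isolate_7, isolate_74, isolate_85.

4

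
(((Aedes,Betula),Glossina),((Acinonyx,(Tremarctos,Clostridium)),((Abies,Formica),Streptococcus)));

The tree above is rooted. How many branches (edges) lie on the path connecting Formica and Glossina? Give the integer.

6

The MRCA of Formica and Glossina is the root of the tree.
From Formica up to that node: 4 branches. From Glossina up to the same node: 2 branches. Total: 4 + 2 = 6.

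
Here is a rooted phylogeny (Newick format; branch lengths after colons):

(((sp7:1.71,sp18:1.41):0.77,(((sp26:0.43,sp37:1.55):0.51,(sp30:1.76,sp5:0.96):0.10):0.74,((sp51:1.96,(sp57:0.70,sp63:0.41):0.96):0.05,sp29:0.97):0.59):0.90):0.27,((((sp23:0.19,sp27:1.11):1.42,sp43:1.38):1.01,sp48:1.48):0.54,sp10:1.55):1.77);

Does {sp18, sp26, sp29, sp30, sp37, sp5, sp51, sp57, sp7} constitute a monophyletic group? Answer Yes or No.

The MRCA of the listed taxa subtends ((sp7,sp18),(((sp26,sp37),(sp30,sp5)),((sp51,(sp57,sp63)),sp29))).
That clade also contains sp63, which is not in the proposed group, so the group is not monophyletic.

No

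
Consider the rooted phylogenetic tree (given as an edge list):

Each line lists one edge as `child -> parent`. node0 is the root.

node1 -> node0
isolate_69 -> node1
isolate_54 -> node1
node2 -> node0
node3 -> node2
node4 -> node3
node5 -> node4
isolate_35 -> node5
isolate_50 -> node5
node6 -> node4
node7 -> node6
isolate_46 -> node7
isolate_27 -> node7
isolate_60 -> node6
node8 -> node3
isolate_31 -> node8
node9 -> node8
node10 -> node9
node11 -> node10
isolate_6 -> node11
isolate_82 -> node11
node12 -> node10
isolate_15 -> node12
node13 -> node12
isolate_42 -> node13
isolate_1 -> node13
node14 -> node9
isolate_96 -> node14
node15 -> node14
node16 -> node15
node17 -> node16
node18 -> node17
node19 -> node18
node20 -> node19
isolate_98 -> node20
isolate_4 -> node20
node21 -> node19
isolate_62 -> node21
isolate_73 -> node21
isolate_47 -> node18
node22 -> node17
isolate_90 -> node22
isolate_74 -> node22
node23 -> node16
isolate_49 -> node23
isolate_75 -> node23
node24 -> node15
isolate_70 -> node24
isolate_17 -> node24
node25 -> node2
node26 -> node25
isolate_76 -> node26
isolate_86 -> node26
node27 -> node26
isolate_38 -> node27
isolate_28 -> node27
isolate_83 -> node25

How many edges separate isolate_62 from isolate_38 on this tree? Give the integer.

The MRCA of isolate_62 and isolate_38 is the node subtending ((((isolate_35,isolate_50),((isolate_46,isolate_27),isolate_60)),(isolate_31,(((isolate_6,isolate_82),(isolate_15,(isolate_42,isolate_1))),(isolate_96,((((((isolate_98,isolate_4),(isolate_62,isolate_73)),isolate_47),(isolate_90,isolate_74)),(isolate_49,isolate_75)),(isolate_70,isolate_17)))))),((isolate_76,isolate_86,(isolate_38,isolate_28)),isolate_83)).
From isolate_62 up to that node: 11 branches. From isolate_38 up to the same node: 4 branches. Total: 11 + 4 = 15.

15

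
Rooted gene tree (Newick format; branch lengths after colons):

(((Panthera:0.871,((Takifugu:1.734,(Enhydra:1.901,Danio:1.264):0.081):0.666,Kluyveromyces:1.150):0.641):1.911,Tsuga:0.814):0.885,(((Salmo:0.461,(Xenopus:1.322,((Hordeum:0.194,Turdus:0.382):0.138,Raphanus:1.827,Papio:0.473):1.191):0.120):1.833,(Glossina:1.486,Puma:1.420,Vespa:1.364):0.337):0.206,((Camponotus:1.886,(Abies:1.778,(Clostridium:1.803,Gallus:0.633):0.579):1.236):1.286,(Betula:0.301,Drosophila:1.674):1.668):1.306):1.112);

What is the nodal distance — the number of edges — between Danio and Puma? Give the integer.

The MRCA of Danio and Puma is the root of the tree.
From Danio up to that node: 6 branches. From Puma up to the same node: 4 branches. Total: 6 + 4 = 10.

10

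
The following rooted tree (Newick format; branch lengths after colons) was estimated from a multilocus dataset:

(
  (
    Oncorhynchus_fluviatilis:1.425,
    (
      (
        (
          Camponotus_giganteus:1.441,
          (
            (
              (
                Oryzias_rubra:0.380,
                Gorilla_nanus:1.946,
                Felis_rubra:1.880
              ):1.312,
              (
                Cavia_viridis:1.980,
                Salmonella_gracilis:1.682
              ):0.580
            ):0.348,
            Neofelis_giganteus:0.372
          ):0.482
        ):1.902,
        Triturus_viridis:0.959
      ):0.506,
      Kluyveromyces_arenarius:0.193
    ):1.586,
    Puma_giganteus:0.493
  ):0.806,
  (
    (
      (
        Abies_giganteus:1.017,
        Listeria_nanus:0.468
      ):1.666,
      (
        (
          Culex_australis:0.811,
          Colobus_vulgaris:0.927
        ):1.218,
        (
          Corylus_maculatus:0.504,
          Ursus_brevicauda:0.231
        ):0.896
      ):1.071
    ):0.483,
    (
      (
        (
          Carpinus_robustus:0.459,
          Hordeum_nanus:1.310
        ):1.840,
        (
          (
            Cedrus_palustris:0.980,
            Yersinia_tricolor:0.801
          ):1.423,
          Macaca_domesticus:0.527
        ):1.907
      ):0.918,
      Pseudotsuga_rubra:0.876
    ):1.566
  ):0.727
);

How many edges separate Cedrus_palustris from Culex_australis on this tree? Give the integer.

The MRCA of Cedrus_palustris and Culex_australis is the node subtending (((Abies_giganteus,Listeria_nanus),((Culex_australis,Colobus_vulgaris),(Corylus_maculatus,Ursus_brevicauda))),(((Carpinus_robustus,Hordeum_nanus),((Cedrus_palustris,Yersinia_tricolor),Macaca_domesticus)),Pseudotsuga_rubra)).
From Cedrus_palustris up to that node: 5 branches. From Culex_australis up to the same node: 4 branches. Total: 5 + 4 = 9.

9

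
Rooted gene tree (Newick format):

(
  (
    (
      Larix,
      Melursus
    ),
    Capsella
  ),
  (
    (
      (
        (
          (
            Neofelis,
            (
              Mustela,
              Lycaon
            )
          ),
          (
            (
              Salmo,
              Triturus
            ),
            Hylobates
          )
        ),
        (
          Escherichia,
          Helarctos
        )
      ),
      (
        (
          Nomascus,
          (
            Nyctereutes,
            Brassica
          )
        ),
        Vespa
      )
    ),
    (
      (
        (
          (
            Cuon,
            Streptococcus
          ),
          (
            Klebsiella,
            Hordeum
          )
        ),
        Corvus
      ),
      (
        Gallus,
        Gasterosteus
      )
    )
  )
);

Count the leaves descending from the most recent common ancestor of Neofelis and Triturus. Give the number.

6

The MRCA of Neofelis and Triturus is the node subtending ((Neofelis,(Mustela,Lycaon)),((Salmo,Triturus),Hylobates)).
That clade contains 6 terminal taxa: Hylobates, Lycaon, Mustela, Neofelis, Salmo, Triturus.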